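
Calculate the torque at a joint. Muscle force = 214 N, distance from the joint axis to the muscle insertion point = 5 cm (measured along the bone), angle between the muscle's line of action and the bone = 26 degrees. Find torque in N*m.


Torque = F * d * sin(theta)   (moment arm = d*sin(theta))
d = 5 cm = 0.05 m
Torque = 214 * 0.05 * sin(26)
Torque = 4.691 N*m


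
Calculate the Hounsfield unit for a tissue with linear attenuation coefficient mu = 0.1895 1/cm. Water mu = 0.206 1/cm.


HU = ((mu_tissue - mu_water) / mu_water) * 1000
HU = ((0.1895 - 0.206) / 0.206) * 1000
HU = -80.1


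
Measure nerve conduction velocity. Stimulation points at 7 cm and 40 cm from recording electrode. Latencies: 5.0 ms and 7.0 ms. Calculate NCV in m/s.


Distance = (40 - 7) / 100 = 0.33 m
dt = (7.0 - 5.0) / 1000 = 0.002 s
NCV = dist / dt = 165 m/s


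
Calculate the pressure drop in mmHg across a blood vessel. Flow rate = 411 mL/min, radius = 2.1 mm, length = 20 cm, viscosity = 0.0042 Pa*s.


dP = 8*mu*L*Q / (pi*r^4)
Q = 411 mL/min = 6.85e-06 m^3/s
dP = 753.412 Pa = 753.412 / 133.322 mmHg = 5.651 mmHg


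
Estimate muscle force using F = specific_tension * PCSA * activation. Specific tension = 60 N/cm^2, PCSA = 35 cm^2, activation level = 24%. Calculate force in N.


F = sigma * PCSA * activation
F = 60 * 35 * 0.24
F = 504 N


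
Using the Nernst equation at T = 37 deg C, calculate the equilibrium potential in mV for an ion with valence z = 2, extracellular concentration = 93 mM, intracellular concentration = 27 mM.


E = (RT/(zF)) * ln(C_out/C_in)
T = 37 + 273.15 = 310.15 K
E = (8.314 * 310.15 / (2 * 96485)) * ln(93/27)
E = 16.53 mV


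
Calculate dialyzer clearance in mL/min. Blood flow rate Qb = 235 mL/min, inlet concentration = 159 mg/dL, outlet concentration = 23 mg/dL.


K = Qb * (Cb_in - Cb_out) / Cb_in
K = 235 * (159 - 23) / 159
K = 201 mL/min


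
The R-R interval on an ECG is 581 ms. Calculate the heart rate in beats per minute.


HR = 60 / RR_interval(s)
RR = 581 ms = 0.581 s
HR = 60 / 0.581 = 103.3 bpm


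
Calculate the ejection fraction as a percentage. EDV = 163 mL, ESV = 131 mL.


SV = EDV - ESV = 163 - 131 = 32 mL
EF = SV/EDV * 100 = 32/163 * 100
EF = 19.63%


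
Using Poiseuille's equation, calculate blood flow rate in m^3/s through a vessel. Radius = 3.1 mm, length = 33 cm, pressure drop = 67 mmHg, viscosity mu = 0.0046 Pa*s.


Q = pi*r^4*dP / (8*mu*L)
r = 0.0031 m, L = 0.33 m
dP = 67 mmHg = 8932.574 Pa
Q = 2.1341e-04 m^3/s


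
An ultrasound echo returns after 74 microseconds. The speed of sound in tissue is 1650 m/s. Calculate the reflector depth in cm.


depth = c * t / 2
t = 74 us = 7.4000e-05 s
depth = 1650 * 7.4000e-05 / 2
depth = 0.06105 m = 6.105 cm


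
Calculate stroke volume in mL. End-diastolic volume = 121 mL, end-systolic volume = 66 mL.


SV = EDV - ESV
SV = 121 - 66
SV = 55 mL


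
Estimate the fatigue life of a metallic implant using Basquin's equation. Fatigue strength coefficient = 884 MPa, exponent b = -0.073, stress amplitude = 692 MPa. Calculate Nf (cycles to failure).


sigma_a = sigma_f' * (2Nf)^b
2Nf = (sigma_a/sigma_f')^(1/b)
2Nf = (692/884)^(1/-0.073)
2Nf = 28.628386
Nf = 14.31


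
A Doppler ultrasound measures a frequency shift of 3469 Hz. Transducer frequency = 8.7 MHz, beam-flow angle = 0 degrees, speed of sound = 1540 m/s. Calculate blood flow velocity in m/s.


v = fd * c / (2 * f0 * cos(theta))
v = 3469 * 1540 / (2 * 8.7000e+06 * cos(0))
v = 0.307 m/s


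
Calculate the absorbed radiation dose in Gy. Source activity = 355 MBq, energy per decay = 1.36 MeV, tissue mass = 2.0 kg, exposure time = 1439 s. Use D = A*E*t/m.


A = 355 MBq = 3.5500e+08 Bq
E = 1.36 MeV = 2.17872e-13 J
D = A*E*t/m = 3.5500e+08*2.17872e-13*1439/2.0
D = 0.05565 Gy


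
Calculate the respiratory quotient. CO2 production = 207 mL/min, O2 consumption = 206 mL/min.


RQ = VCO2 / VO2
RQ = 207 / 206
RQ = 1.005


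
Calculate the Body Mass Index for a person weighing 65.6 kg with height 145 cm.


BMI = weight / height^2
height = 145 cm = 1.45 m
BMI = 65.6 / 1.45^2
BMI = 31.2 kg/m^2


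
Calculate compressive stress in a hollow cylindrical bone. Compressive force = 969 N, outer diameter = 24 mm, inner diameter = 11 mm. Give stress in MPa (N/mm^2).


A = pi*(r_o^2 - r_i^2)
r_o = 12 mm, r_i = 5.5 mm
A = 357.356 mm^2
sigma = F/A = 969 / 357.356
sigma = 2.712 MPa


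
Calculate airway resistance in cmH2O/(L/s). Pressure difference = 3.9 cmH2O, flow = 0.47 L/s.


R = dP / flow
R = 3.9 / 0.47
R = 8.298 cmH2O/(L/s)


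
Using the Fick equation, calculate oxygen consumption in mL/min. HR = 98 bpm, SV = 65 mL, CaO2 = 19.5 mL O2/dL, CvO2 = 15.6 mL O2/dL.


CO = HR*SV = 98*65/1000 = 6.37 L/min
a-v O2 diff = 19.5 - 15.6 = 3.9 mL/dL
VO2 = CO * (CaO2-CvO2) * 10 dL/L
VO2 = 6.37 * 3.9 * 10
VO2 = 248.4 mL/min


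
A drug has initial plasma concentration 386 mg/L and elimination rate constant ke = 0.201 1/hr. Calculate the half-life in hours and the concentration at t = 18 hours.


t_half = ln(2) / ke = 0.693147 / 0.201 = 3.448 hr
C(t) = C0 * exp(-ke*t) = 386 * exp(-0.201*18)
C(18) = 10.36 mg/L


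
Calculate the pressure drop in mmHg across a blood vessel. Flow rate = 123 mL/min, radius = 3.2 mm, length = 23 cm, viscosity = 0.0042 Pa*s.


dP = 8*mu*L*Q / (pi*r^4)
Q = 123 mL/min = 2.05e-06 m^3/s
dP = 48.0918 Pa = 48.0918 / 133.322 mmHg = 0.3607 mmHg


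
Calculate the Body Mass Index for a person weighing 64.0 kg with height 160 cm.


BMI = weight / height^2
height = 160 cm = 1.6 m
BMI = 64.0 / 1.6^2
BMI = 25 kg/m^2


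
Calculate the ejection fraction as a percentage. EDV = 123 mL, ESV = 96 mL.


SV = EDV - ESV = 123 - 96 = 27 mL
EF = SV/EDV * 100 = 27/123 * 100
EF = 21.95%


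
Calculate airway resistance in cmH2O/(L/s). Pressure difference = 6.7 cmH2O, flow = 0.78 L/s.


R = dP / flow
R = 6.7 / 0.78
R = 8.59 cmH2O/(L/s)


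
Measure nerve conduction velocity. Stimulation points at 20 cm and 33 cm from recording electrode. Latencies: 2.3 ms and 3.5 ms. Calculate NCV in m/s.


Distance = (33 - 20) / 100 = 0.13 m
dt = (3.5 - 2.3) / 1000 = 0.0012 s
NCV = dist / dt = 108.3 m/s


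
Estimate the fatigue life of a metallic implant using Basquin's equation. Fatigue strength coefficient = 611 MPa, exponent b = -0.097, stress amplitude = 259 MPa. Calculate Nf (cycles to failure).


sigma_a = sigma_f' * (2Nf)^b
2Nf = (sigma_a/sigma_f')^(1/b)
2Nf = (259/611)^(1/-0.097)
2Nf = 6961.3797
Nf = 3481


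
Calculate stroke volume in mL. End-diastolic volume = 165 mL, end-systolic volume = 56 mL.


SV = EDV - ESV
SV = 165 - 56
SV = 109 mL


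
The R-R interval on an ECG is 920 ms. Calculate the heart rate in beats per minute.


HR = 60 / RR_interval(s)
RR = 920 ms = 0.92 s
HR = 60 / 0.92 = 65.22 bpm


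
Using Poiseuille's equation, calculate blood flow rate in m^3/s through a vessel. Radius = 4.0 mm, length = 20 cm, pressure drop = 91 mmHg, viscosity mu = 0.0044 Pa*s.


Q = pi*r^4*dP / (8*mu*L)
r = 0.004 m, L = 0.2 m
dP = 91 mmHg = 12132.302 Pa
Q = 0.001386 m^3/s


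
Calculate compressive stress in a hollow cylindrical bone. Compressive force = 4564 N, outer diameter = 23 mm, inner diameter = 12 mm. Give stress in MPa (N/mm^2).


A = pi*(r_o^2 - r_i^2)
r_o = 11.5 mm, r_i = 6 mm
A = 302.378 mm^2
sigma = F/A = 4564 / 302.378
sigma = 15.09 MPa


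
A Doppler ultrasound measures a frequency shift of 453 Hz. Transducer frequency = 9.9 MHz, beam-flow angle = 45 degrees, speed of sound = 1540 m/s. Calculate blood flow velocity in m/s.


v = fd * c / (2 * f0 * cos(theta))
v = 453 * 1540 / (2 * 9.9000e+06 * cos(45))
v = 0.04983 m/s


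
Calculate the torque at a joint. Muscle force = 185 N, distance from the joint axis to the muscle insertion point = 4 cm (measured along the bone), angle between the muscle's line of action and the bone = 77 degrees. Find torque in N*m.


Torque = F * d * sin(theta)   (moment arm = d*sin(theta))
d = 4 cm = 0.04 m
Torque = 185 * 0.04 * sin(77)
Torque = 7.21 N*m


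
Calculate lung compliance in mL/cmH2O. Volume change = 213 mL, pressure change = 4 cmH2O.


C = dV / dP
C = 213 / 4
C = 53.25 mL/cmH2O


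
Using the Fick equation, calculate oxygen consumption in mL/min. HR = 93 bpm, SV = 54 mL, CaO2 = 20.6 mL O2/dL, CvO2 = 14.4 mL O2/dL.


CO = HR*SV = 93*54/1000 = 5.022 L/min
a-v O2 diff = 20.6 - 14.4 = 6.2 mL/dL
VO2 = CO * (CaO2-CvO2) * 10 dL/L
VO2 = 5.022 * 6.2 * 10
VO2 = 311.4 mL/min


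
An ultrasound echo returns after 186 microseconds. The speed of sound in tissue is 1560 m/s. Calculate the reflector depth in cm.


depth = c * t / 2
t = 186 us = 1.8600e-04 s
depth = 1560 * 1.8600e-04 / 2
depth = 0.14508 m = 14.508 cm


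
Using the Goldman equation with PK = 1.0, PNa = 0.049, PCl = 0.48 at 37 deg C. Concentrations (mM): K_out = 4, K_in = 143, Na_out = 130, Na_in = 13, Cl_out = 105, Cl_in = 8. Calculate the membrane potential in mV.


Vm = (RT/F)*ln((PK*Ko + PNa*Nao + PCl*Cli)/(PK*Ki + PNa*Nai + PCl*Clo))
Numer = 14.21, Denom = 194.037
Vm = -69.86 mV


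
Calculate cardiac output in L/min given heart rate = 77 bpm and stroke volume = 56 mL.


CO = HR * SV
CO = 77 * 56 / 1000
CO = 4.312 L/min


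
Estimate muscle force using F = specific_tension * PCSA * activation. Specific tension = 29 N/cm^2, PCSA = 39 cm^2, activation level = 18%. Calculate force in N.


F = sigma * PCSA * activation
F = 29 * 39 * 0.18
F = 203.6 N


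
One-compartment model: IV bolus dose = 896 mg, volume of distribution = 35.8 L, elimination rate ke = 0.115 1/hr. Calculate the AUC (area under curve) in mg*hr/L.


C0 = Dose/Vd = 896/35.8 = 25.0279 mg/L
AUC = C0/ke = 25.0279/0.115
AUC = 217.6 mg*hr/L


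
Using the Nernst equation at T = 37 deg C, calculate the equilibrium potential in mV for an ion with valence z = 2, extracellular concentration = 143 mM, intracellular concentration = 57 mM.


E = (RT/(zF)) * ln(C_out/C_in)
T = 37 + 273.15 = 310.15 K
E = (8.314 * 310.15 / (2 * 96485)) * ln(143/57)
E = 12.29 mV


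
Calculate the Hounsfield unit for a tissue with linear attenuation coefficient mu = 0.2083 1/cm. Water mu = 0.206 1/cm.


HU = ((mu_tissue - mu_water) / mu_water) * 1000
HU = ((0.2083 - 0.206) / 0.206) * 1000
HU = 11.17


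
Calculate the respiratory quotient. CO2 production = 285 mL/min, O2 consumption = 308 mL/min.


RQ = VCO2 / VO2
RQ = 285 / 308
RQ = 0.9253


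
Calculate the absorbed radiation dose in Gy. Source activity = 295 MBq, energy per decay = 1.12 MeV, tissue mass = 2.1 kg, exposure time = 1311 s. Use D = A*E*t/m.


A = 295 MBq = 2.9500e+08 Bq
E = 1.12 MeV = 1.79424e-13 J
D = A*E*t/m = 2.9500e+08*1.79424e-13*1311/2.1
D = 0.03304 Gy


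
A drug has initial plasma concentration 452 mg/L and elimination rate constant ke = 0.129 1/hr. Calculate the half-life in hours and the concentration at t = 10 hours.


t_half = ln(2) / ke = 0.693147 / 0.129 = 5.373 hr
C(t) = C0 * exp(-ke*t) = 452 * exp(-0.129*10)
C(10) = 124.4 mg/L


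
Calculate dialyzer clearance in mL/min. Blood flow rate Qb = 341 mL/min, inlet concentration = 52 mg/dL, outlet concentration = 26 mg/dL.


K = Qb * (Cb_in - Cb_out) / Cb_in
K = 341 * (52 - 26) / 52
K = 170.5 mL/min


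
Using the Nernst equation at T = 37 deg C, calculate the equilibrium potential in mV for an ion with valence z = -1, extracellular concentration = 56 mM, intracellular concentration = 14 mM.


E = (RT/(zF)) * ln(C_out/C_in)
T = 37 + 273.15 = 310.15 K
E = (8.314 * 310.15 / (-1 * 96485)) * ln(56/14)
E = -37.05 mV


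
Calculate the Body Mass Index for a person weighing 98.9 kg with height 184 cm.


BMI = weight / height^2
height = 184 cm = 1.84 m
BMI = 98.9 / 1.84^2
BMI = 29.21 kg/m^2


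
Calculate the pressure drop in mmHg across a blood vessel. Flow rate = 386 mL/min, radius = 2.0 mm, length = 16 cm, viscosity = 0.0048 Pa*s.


dP = 8*mu*L*Q / (pi*r^4)
Q = 386 mL/min = 6.43333e-06 m^3/s
dP = 786.352 Pa = 786.352 / 133.322 mmHg = 5.898 mmHg


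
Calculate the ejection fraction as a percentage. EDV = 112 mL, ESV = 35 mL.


SV = EDV - ESV = 112 - 35 = 77 mL
EF = SV/EDV * 100 = 77/112 * 100
EF = 68.75%


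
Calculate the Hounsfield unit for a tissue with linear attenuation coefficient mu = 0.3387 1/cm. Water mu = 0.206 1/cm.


HU = ((mu_tissue - mu_water) / mu_water) * 1000
HU = ((0.3387 - 0.206) / 0.206) * 1000
HU = 644.2


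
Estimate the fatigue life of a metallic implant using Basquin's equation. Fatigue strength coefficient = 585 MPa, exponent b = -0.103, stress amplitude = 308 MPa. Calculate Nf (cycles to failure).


sigma_a = sigma_f' * (2Nf)^b
2Nf = (sigma_a/sigma_f')^(1/b)
2Nf = (308/585)^(1/-0.103)
2Nf = 506.87908
Nf = 253.4


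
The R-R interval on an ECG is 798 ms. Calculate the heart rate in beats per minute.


HR = 60 / RR_interval(s)
RR = 798 ms = 0.798 s
HR = 60 / 0.798 = 75.19 bpm


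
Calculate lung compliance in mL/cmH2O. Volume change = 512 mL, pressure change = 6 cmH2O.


C = dV / dP
C = 512 / 6
C = 85.33 mL/cmH2O


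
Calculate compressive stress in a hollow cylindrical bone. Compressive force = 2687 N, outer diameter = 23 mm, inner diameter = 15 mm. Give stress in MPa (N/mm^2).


A = pi*(r_o^2 - r_i^2)
r_o = 11.5 mm, r_i = 7.5 mm
A = 238.761 mm^2
sigma = F/A = 2687 / 238.761
sigma = 11.25 MPa


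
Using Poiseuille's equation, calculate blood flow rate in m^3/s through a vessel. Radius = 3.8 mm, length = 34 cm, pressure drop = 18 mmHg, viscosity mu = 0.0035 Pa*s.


Q = pi*r^4*dP / (8*mu*L)
r = 0.0038 m, L = 0.34 m
dP = 18 mmHg = 2399.796 Pa
Q = 1.6513e-04 m^3/s


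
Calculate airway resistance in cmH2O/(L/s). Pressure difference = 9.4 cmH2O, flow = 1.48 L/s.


R = dP / flow
R = 9.4 / 1.48
R = 6.351 cmH2O/(L/s)


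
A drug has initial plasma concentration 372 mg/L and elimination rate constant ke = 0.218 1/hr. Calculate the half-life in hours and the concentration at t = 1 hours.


t_half = ln(2) / ke = 0.693147 / 0.218 = 3.18 hr
C(t) = C0 * exp(-ke*t) = 372 * exp(-0.218*1)
C(1) = 299.1 mg/L


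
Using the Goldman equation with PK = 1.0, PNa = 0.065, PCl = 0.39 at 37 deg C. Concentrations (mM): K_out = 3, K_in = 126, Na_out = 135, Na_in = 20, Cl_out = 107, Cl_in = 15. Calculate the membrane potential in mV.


Vm = (RT/F)*ln((PK*Ko + PNa*Nao + PCl*Cli)/(PK*Ki + PNa*Nai + PCl*Clo))
Numer = 17.625, Denom = 169.03
Vm = -60.42 mV


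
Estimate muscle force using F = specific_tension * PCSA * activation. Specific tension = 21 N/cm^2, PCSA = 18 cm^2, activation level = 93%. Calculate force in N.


F = sigma * PCSA * activation
F = 21 * 18 * 0.93
F = 351.5 N


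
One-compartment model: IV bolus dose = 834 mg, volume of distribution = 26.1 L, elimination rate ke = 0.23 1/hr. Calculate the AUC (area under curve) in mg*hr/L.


C0 = Dose/Vd = 834/26.1 = 31.954 mg/L
AUC = C0/ke = 31.954/0.23
AUC = 138.9 mg*hr/L


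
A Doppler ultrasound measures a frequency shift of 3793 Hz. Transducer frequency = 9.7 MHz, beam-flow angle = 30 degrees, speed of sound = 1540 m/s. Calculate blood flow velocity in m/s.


v = fd * c / (2 * f0 * cos(theta))
v = 3793 * 1540 / (2 * 9.7000e+06 * cos(30))
v = 0.3477 m/s


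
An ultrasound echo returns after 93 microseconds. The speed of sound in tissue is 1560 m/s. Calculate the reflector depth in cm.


depth = c * t / 2
t = 93 us = 9.3000e-05 s
depth = 1560 * 9.3000e-05 / 2
depth = 0.07254 m = 7.254 cm


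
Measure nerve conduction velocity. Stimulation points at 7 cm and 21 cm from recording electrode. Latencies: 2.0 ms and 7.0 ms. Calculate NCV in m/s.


Distance = (21 - 7) / 100 = 0.14 m
dt = (7.0 - 2.0) / 1000 = 0.005 s
NCV = dist / dt = 28 m/s


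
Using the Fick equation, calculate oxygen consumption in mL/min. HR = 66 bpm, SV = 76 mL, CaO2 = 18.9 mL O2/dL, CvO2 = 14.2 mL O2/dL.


CO = HR*SV = 66*76/1000 = 5.016 L/min
a-v O2 diff = 18.9 - 14.2 = 4.7 mL/dL
VO2 = CO * (CaO2-CvO2) * 10 dL/L
VO2 = 5.016 * 4.7 * 10
VO2 = 235.8 mL/min


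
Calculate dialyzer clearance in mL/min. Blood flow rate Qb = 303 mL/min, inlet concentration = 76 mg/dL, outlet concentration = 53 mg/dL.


K = Qb * (Cb_in - Cb_out) / Cb_in
K = 303 * (76 - 53) / 76
K = 91.7 mL/min


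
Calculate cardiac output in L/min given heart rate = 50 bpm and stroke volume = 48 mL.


CO = HR * SV
CO = 50 * 48 / 1000
CO = 2.4 L/min


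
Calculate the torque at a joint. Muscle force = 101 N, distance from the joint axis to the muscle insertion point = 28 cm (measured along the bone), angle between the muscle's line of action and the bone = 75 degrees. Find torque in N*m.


Torque = F * d * sin(theta)   (moment arm = d*sin(theta))
d = 28 cm = 0.28 m
Torque = 101 * 0.28 * sin(75)
Torque = 27.32 N*m


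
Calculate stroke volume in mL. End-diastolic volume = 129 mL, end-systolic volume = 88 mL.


SV = EDV - ESV
SV = 129 - 88
SV = 41 mL


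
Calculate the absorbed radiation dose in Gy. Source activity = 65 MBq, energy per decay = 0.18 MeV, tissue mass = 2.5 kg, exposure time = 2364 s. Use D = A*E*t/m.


A = 65 MBq = 6.5000e+07 Bq
E = 0.18 MeV = 2.8836e-14 J
D = A*E*t/m = 6.5000e+07*2.8836e-14*2364/2.5
D = 0.001772 Gy


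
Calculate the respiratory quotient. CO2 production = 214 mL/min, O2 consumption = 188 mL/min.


RQ = VCO2 / VO2
RQ = 214 / 188
RQ = 1.138


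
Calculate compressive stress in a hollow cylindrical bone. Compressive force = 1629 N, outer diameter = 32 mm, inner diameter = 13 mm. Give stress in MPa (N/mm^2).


A = pi*(r_o^2 - r_i^2)
r_o = 16 mm, r_i = 6.5 mm
A = 671.515 mm^2
sigma = F/A = 1629 / 671.515
sigma = 2.426 MPa


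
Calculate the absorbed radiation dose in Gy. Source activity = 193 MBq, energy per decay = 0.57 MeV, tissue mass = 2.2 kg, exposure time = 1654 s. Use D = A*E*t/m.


A = 193 MBq = 1.9300e+08 Bq
E = 0.57 MeV = 9.1314e-14 J
D = A*E*t/m = 1.9300e+08*9.1314e-14*1654/2.2
D = 0.01325 Gy


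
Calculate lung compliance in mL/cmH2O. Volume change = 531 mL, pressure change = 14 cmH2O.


C = dV / dP
C = 531 / 14
C = 37.93 mL/cmH2O


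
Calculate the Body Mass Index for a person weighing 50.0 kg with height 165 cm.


BMI = weight / height^2
height = 165 cm = 1.65 m
BMI = 50.0 / 1.65^2
BMI = 18.37 kg/m^2


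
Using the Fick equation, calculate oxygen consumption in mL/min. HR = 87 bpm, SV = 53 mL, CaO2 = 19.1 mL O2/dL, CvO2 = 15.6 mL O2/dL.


CO = HR*SV = 87*53/1000 = 4.611 L/min
a-v O2 diff = 19.1 - 15.6 = 3.5 mL/dL
VO2 = CO * (CaO2-CvO2) * 10 dL/L
VO2 = 4.611 * 3.5 * 10
VO2 = 161.4 mL/min


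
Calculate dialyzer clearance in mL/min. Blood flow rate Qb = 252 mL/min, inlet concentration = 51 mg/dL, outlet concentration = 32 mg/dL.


K = Qb * (Cb_in - Cb_out) / Cb_in
K = 252 * (51 - 32) / 51
K = 93.88 mL/min


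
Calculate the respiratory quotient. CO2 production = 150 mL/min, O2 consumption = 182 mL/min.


RQ = VCO2 / VO2
RQ = 150 / 182
RQ = 0.8242


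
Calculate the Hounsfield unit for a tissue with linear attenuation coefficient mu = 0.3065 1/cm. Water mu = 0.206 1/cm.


HU = ((mu_tissue - mu_water) / mu_water) * 1000
HU = ((0.3065 - 0.206) / 0.206) * 1000
HU = 487.9


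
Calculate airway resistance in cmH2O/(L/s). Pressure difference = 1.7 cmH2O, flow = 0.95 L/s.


R = dP / flow
R = 1.7 / 0.95
R = 1.789 cmH2O/(L/s)


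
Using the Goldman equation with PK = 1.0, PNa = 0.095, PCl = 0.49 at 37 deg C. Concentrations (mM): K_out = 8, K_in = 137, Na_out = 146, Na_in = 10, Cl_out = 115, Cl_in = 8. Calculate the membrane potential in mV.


Vm = (RT/F)*ln((PK*Ko + PNa*Nao + PCl*Cli)/(PK*Ki + PNa*Nai + PCl*Clo))
Numer = 25.79, Denom = 194.3
Vm = -53.97 mV


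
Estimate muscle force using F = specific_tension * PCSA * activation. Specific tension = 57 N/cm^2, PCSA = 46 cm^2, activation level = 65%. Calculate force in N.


F = sigma * PCSA * activation
F = 57 * 46 * 0.65
F = 1704 N


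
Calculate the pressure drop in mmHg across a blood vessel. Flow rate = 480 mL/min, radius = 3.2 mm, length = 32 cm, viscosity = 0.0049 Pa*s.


dP = 8*mu*L*Q / (pi*r^4)
Q = 480 mL/min = 8e-06 m^3/s
dP = 304.633 Pa = 304.633 / 133.322 mmHg = 2.285 mmHg


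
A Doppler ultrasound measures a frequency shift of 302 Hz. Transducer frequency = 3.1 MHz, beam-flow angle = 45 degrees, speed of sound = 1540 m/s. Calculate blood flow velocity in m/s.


v = fd * c / (2 * f0 * cos(theta))
v = 302 * 1540 / (2 * 3.1000e+06 * cos(45))
v = 0.1061 m/s


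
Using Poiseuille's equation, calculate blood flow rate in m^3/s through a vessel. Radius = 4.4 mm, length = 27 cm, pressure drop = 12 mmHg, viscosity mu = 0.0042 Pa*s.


Q = pi*r^4*dP / (8*mu*L)
r = 0.0044 m, L = 0.27 m
dP = 12 mmHg = 1599.864 Pa
Q = 2.0765e-04 m^3/s


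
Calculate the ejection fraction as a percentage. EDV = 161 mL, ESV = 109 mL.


SV = EDV - ESV = 161 - 109 = 52 mL
EF = SV/EDV * 100 = 52/161 * 100
EF = 32.3%


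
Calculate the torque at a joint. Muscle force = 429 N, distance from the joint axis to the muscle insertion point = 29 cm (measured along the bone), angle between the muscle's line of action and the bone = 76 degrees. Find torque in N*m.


Torque = F * d * sin(theta)   (moment arm = d*sin(theta))
d = 29 cm = 0.29 m
Torque = 429 * 0.29 * sin(76)
Torque = 120.7 N*m


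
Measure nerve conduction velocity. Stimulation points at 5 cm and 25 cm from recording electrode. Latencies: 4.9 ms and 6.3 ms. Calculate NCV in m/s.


Distance = (25 - 5) / 100 = 0.2 m
dt = (6.3 - 4.9) / 1000 = 0.0014 s
NCV = dist / dt = 142.9 m/s


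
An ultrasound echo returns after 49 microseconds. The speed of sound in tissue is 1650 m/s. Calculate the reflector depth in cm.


depth = c * t / 2
t = 49 us = 4.9000e-05 s
depth = 1650 * 4.9000e-05 / 2
depth = 0.040425 m = 4.0425 cm


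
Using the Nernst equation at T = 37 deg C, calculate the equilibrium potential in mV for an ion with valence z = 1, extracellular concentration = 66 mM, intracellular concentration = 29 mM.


E = (RT/(zF)) * ln(C_out/C_in)
T = 37 + 273.15 = 310.15 K
E = (8.314 * 310.15 / (1 * 96485)) * ln(66/29)
E = 21.98 mV


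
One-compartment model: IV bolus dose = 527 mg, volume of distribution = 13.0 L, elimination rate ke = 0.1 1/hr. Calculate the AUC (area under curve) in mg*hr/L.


C0 = Dose/Vd = 527/13.0 = 40.5385 mg/L
AUC = C0/ke = 40.5385/0.1
AUC = 405.4 mg*hr/L


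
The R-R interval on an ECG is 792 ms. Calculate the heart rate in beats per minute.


HR = 60 / RR_interval(s)
RR = 792 ms = 0.792 s
HR = 60 / 0.792 = 75.76 bpm


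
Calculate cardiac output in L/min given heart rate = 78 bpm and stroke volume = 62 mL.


CO = HR * SV
CO = 78 * 62 / 1000
CO = 4.836 L/min


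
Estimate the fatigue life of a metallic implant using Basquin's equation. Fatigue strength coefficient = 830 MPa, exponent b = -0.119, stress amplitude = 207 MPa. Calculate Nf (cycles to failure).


sigma_a = sigma_f' * (2Nf)^b
2Nf = (sigma_a/sigma_f')^(1/b)
2Nf = (207/830)^(1/-0.119)
2Nf = 116985.58
Nf = 5.849e+04


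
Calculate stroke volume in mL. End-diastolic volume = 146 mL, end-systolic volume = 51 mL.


SV = EDV - ESV
SV = 146 - 51
SV = 95 mL


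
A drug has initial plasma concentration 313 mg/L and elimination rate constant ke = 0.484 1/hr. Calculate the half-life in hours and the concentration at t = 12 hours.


t_half = ln(2) / ke = 0.693147 / 0.484 = 1.432 hr
C(t) = C0 * exp(-ke*t) = 313 * exp(-0.484*12)
C(12) = 0.9401 mg/L


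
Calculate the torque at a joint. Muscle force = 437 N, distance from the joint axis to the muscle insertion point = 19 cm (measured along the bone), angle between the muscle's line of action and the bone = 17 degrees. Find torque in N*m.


Torque = F * d * sin(theta)   (moment arm = d*sin(theta))
d = 19 cm = 0.19 m
Torque = 437 * 0.19 * sin(17)
Torque = 24.28 N*m


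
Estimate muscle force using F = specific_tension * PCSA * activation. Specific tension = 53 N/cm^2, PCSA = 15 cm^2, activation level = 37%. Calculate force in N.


F = sigma * PCSA * activation
F = 53 * 15 * 0.37
F = 294.1 N


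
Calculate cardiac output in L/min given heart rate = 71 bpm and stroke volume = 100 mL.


CO = HR * SV
CO = 71 * 100 / 1000
CO = 7.1 L/min


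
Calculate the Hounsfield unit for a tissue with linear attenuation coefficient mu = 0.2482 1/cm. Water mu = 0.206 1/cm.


HU = ((mu_tissue - mu_water) / mu_water) * 1000
HU = ((0.2482 - 0.206) / 0.206) * 1000
HU = 204.9


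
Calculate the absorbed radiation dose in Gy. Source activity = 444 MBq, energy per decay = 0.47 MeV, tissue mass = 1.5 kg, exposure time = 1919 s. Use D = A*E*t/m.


A = 444 MBq = 4.4400e+08 Bq
E = 0.47 MeV = 7.5294e-14 J
D = A*E*t/m = 4.4400e+08*7.5294e-14*1919/1.5
D = 0.04277 Gy


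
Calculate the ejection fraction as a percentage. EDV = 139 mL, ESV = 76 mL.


SV = EDV - ESV = 139 - 76 = 63 mL
EF = SV/EDV * 100 = 63/139 * 100
EF = 45.32%


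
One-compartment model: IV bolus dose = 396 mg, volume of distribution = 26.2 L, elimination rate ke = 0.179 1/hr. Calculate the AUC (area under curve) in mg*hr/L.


C0 = Dose/Vd = 396/26.2 = 15.1145 mg/L
AUC = C0/ke = 15.1145/0.179
AUC = 84.44 mg*hr/L


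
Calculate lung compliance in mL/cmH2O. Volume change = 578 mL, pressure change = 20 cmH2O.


C = dV / dP
C = 578 / 20
C = 28.9 mL/cmH2O


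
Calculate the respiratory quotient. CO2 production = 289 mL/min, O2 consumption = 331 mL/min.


RQ = VCO2 / VO2
RQ = 289 / 331
RQ = 0.8731


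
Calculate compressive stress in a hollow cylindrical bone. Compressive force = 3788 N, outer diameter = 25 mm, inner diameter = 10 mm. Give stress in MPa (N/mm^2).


A = pi*(r_o^2 - r_i^2)
r_o = 12.5 mm, r_i = 5 mm
A = 412.334 mm^2
sigma = F/A = 3788 / 412.334
sigma = 9.187 MPa


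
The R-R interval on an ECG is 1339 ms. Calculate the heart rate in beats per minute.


HR = 60 / RR_interval(s)
RR = 1339 ms = 1.339 s
HR = 60 / 1.339 = 44.81 bpm


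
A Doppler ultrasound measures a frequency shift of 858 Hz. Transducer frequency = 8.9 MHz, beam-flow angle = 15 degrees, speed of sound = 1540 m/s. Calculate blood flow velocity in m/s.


v = fd * c / (2 * f0 * cos(theta))
v = 858 * 1540 / (2 * 8.9000e+06 * cos(15))
v = 0.07685 m/s


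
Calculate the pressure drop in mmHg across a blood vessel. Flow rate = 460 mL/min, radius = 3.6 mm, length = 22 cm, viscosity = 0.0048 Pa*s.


dP = 8*mu*L*Q / (pi*r^4)
Q = 460 mL/min = 7.66667e-06 m^3/s
dP = 122.744 Pa = 122.744 / 133.322 mmHg = 0.9207 mmHg


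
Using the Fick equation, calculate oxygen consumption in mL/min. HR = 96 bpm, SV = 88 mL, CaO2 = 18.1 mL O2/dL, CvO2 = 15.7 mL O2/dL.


CO = HR*SV = 96*88/1000 = 8.448 L/min
a-v O2 diff = 18.1 - 15.7 = 2.4 mL/dL
VO2 = CO * (CaO2-CvO2) * 10 dL/L
VO2 = 8.448 * 2.4 * 10
VO2 = 202.8 mL/min


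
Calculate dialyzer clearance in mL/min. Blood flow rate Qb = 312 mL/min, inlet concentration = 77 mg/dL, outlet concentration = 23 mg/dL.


K = Qb * (Cb_in - Cb_out) / Cb_in
K = 312 * (77 - 23) / 77
K = 218.8 mL/min


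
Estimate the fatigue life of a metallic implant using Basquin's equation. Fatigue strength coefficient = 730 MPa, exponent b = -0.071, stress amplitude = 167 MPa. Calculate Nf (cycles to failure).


sigma_a = sigma_f' * (2Nf)^b
2Nf = (sigma_a/sigma_f')^(1/b)
2Nf = (167/730)^(1/-0.071)
2Nf = 1.0534773e+09
Nf = 5.2674e+08


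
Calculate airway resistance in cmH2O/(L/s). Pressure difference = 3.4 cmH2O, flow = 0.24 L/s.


R = dP / flow
R = 3.4 / 0.24
R = 14.17 cmH2O/(L/s)


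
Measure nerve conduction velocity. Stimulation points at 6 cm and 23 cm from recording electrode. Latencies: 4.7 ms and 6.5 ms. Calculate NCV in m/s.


Distance = (23 - 6) / 100 = 0.17 m
dt = (6.5 - 4.7) / 1000 = 0.0018 s
NCV = dist / dt = 94.44 m/s


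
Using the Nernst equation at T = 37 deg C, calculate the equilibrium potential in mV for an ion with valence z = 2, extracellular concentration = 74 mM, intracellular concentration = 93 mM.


E = (RT/(zF)) * ln(C_out/C_in)
T = 37 + 273.15 = 310.15 K
E = (8.314 * 310.15 / (2 * 96485)) * ln(74/93)
E = -3.054 mV


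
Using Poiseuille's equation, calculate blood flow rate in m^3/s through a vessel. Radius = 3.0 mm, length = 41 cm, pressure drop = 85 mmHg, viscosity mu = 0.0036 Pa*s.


Q = pi*r^4*dP / (8*mu*L)
r = 0.003 m, L = 0.41 m
dP = 85 mmHg = 11332.37 Pa
Q = 2.4422e-04 m^3/s


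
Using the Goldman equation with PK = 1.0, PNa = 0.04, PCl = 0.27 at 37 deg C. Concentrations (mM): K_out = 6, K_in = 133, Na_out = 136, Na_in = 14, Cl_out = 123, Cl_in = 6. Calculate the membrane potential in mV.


Vm = (RT/F)*ln((PK*Ko + PNa*Nao + PCl*Cli)/(PK*Ki + PNa*Nai + PCl*Clo))
Numer = 13.06, Denom = 166.77
Vm = -68.07 mV


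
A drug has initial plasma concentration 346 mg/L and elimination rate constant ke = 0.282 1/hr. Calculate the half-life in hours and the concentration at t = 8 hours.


t_half = ln(2) / ke = 0.693147 / 0.282 = 2.458 hr
C(t) = C0 * exp(-ke*t) = 346 * exp(-0.282*8)
C(8) = 36.25 mg/L


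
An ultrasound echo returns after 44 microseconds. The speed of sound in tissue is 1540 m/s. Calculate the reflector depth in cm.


depth = c * t / 2
t = 44 us = 4.4000e-05 s
depth = 1540 * 4.4000e-05 / 2
depth = 0.03388 m = 3.388 cm


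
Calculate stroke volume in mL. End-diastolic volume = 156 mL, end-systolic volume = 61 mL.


SV = EDV - ESV
SV = 156 - 61
SV = 95 mL


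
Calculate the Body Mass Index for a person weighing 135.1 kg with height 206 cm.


BMI = weight / height^2
height = 206 cm = 2.06 m
BMI = 135.1 / 2.06^2
BMI = 31.84 kg/m^2


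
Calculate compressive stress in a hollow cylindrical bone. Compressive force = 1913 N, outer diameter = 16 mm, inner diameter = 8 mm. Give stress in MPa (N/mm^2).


A = pi*(r_o^2 - r_i^2)
r_o = 8 mm, r_i = 4 mm
A = 150.796 mm^2
sigma = F/A = 1913 / 150.796
sigma = 12.69 MPa


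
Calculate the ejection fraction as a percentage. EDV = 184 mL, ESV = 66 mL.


SV = EDV - ESV = 184 - 66 = 118 mL
EF = SV/EDV * 100 = 118/184 * 100
EF = 64.13%


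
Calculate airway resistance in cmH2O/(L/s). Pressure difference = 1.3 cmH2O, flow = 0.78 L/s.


R = dP / flow
R = 1.3 / 0.78
R = 1.667 cmH2O/(L/s)


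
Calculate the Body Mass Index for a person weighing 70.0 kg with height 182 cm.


BMI = weight / height^2
height = 182 cm = 1.82 m
BMI = 70.0 / 1.82^2
BMI = 21.13 kg/m^2


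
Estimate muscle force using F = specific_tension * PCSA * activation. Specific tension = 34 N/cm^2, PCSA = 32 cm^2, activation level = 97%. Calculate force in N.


F = sigma * PCSA * activation
F = 34 * 32 * 0.97
F = 1055 N


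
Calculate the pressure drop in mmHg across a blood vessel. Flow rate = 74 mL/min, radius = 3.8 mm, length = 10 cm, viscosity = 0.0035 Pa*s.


dP = 8*mu*L*Q / (pi*r^4)
Q = 74 mL/min = 1.23333e-06 m^3/s
dP = 5.27173 Pa = 5.27173 / 133.322 mmHg = 0.03954 mmHg


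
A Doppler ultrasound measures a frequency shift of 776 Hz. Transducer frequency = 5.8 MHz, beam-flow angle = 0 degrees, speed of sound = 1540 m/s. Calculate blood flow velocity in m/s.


v = fd * c / (2 * f0 * cos(theta))
v = 776 * 1540 / (2 * 5.8000e+06 * cos(0))
v = 0.103 m/s


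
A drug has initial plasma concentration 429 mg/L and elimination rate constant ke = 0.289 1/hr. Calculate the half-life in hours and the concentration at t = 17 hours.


t_half = ln(2) / ke = 0.693147 / 0.289 = 2.398 hr
C(t) = C0 * exp(-ke*t) = 429 * exp(-0.289*17)
C(17) = 3.153 mg/L


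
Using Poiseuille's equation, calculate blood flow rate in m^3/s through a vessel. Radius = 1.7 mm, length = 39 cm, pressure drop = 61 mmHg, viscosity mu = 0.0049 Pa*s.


Q = pi*r^4*dP / (8*mu*L)
r = 0.0017 m, L = 0.39 m
dP = 61 mmHg = 8132.642 Pa
Q = 1.3958e-05 m^3/s


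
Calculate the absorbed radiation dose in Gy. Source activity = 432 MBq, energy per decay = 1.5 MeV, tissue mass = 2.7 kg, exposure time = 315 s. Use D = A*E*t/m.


A = 432 MBq = 4.3200e+08 Bq
E = 1.5 MeV = 2.403e-13 J
D = A*E*t/m = 4.3200e+08*2.403e-13*315/2.7
D = 0.01211 Gy


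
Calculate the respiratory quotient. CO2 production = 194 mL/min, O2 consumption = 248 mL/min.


RQ = VCO2 / VO2
RQ = 194 / 248
RQ = 0.7823


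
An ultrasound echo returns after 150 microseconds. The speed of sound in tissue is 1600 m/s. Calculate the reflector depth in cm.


depth = c * t / 2
t = 150 us = 1.5000e-04 s
depth = 1600 * 1.5000e-04 / 2
depth = 0.12 m = 12 cm


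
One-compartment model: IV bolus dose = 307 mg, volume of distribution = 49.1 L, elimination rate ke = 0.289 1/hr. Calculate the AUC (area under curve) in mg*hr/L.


C0 = Dose/Vd = 307/49.1 = 6.25255 mg/L
AUC = C0/ke = 6.25255/0.289
AUC = 21.64 mg*hr/L


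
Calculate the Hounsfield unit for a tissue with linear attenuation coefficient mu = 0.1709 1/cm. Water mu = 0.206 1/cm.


HU = ((mu_tissue - mu_water) / mu_water) * 1000
HU = ((0.1709 - 0.206) / 0.206) * 1000
HU = -170.4


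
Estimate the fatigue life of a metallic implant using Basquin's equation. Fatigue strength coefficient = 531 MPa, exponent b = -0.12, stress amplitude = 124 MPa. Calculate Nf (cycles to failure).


sigma_a = sigma_f' * (2Nf)^b
2Nf = (sigma_a/sigma_f')^(1/b)
2Nf = (124/531)^(1/-0.12)
2Nf = 183628.59
Nf = 9.181e+04


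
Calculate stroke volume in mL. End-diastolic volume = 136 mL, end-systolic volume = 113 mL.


SV = EDV - ESV
SV = 136 - 113
SV = 23 mL


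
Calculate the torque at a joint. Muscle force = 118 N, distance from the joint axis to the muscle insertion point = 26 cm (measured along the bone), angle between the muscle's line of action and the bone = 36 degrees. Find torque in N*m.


Torque = F * d * sin(theta)   (moment arm = d*sin(theta))
d = 26 cm = 0.26 m
Torque = 118 * 0.26 * sin(36)
Torque = 18.03 N*m


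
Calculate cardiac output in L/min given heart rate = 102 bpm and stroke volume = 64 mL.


CO = HR * SV
CO = 102 * 64 / 1000
CO = 6.528 L/min


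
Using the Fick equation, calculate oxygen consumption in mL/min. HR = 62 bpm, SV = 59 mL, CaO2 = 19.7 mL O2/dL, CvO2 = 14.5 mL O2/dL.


CO = HR*SV = 62*59/1000 = 3.658 L/min
a-v O2 diff = 19.7 - 14.5 = 5.2 mL/dL
VO2 = CO * (CaO2-CvO2) * 10 dL/L
VO2 = 3.658 * 5.2 * 10
VO2 = 190.2 mL/min


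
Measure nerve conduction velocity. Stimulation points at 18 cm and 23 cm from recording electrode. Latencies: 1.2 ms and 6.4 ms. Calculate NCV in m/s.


Distance = (23 - 18) / 100 = 0.05 m
dt = (6.4 - 1.2) / 1000 = 0.0052 s
NCV = dist / dt = 9.615 m/s


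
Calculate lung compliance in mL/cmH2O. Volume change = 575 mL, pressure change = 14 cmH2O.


C = dV / dP
C = 575 / 14
C = 41.07 mL/cmH2O


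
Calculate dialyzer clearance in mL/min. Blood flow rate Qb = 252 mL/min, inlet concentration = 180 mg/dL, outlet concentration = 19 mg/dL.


K = Qb * (Cb_in - Cb_out) / Cb_in
K = 252 * (180 - 19) / 180
K = 225.4 mL/min


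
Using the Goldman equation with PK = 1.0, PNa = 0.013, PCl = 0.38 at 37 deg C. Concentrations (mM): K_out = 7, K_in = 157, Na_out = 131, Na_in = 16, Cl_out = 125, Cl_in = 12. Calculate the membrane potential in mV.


Vm = (RT/F)*ln((PK*Ko + PNa*Nao + PCl*Cli)/(PK*Ki + PNa*Nai + PCl*Clo))
Numer = 13.263, Denom = 204.708
Vm = -73.14 mV


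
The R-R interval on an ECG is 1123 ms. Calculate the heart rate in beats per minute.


HR = 60 / RR_interval(s)
RR = 1123 ms = 1.123 s
HR = 60 / 1.123 = 53.43 bpm


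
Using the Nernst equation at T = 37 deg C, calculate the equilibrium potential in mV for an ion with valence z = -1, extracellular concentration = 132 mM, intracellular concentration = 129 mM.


E = (RT/(zF)) * ln(C_out/C_in)
T = 37 + 273.15 = 310.15 K
E = (8.314 * 310.15 / (-1 * 96485)) * ln(132/129)
E = -0.6144 mV


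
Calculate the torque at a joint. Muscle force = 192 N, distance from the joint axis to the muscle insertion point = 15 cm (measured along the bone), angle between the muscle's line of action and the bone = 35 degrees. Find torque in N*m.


Torque = F * d * sin(theta)   (moment arm = d*sin(theta))
d = 15 cm = 0.15 m
Torque = 192 * 0.15 * sin(35)
Torque = 16.52 N*m


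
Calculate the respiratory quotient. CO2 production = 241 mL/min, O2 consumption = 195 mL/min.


RQ = VCO2 / VO2
RQ = 241 / 195
RQ = 1.236


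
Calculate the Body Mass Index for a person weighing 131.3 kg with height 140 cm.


BMI = weight / height^2
height = 140 cm = 1.4 m
BMI = 131.3 / 1.4^2
BMI = 66.99 kg/m^2


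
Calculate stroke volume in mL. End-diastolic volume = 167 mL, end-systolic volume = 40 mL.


SV = EDV - ESV
SV = 167 - 40
SV = 127 mL


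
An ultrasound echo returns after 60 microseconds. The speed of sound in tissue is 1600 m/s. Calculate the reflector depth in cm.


depth = c * t / 2
t = 60 us = 6.0000e-05 s
depth = 1600 * 6.0000e-05 / 2
depth = 0.048 m = 4.8 cm


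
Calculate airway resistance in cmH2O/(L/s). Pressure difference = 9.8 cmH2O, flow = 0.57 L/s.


R = dP / flow
R = 9.8 / 0.57
R = 17.19 cmH2O/(L/s)


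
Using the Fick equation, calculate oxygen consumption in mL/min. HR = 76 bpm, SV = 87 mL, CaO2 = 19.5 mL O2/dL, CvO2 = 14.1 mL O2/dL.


CO = HR*SV = 76*87/1000 = 6.612 L/min
a-v O2 diff = 19.5 - 14.1 = 5.4 mL/dL
VO2 = CO * (CaO2-CvO2) * 10 dL/L
VO2 = 6.612 * 5.4 * 10
VO2 = 357 mL/min


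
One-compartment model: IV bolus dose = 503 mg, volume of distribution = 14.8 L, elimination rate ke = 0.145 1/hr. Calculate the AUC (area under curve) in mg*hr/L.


C0 = Dose/Vd = 503/14.8 = 33.9865 mg/L
AUC = C0/ke = 33.9865/0.145
AUC = 234.4 mg*hr/L


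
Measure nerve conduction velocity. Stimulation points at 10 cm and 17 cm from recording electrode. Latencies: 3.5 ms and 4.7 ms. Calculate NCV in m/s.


Distance = (17 - 10) / 100 = 0.07 m
dt = (4.7 - 3.5) / 1000 = 0.0012 s
NCV = dist / dt = 58.33 m/s


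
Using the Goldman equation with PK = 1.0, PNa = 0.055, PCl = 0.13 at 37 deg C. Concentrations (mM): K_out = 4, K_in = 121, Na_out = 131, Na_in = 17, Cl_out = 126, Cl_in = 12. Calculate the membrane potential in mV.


Vm = (RT/F)*ln((PK*Ko + PNa*Nao + PCl*Cli)/(PK*Ki + PNa*Nai + PCl*Clo))
Numer = 12.765, Denom = 138.315
Vm = -63.68 mV


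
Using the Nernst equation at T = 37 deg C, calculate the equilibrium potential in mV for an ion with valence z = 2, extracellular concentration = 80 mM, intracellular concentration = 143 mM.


E = (RT/(zF)) * ln(C_out/C_in)
T = 37 + 273.15 = 310.15 K
E = (8.314 * 310.15 / (2 * 96485)) * ln(80/143)
E = -7.761 mV


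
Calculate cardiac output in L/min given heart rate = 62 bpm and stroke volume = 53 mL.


CO = HR * SV
CO = 62 * 53 / 1000
CO = 3.286 L/min


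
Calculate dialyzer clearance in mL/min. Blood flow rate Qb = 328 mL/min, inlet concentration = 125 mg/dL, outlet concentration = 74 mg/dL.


K = Qb * (Cb_in - Cb_out) / Cb_in
K = 328 * (125 - 74) / 125
K = 133.8 mL/min


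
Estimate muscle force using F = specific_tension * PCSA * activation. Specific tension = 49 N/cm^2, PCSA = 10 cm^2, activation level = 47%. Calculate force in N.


F = sigma * PCSA * activation
F = 49 * 10 * 0.47
F = 230.3 N


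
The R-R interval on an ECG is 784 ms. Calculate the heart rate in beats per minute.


HR = 60 / RR_interval(s)
RR = 784 ms = 0.784 s
HR = 60 / 0.784 = 76.53 bpm


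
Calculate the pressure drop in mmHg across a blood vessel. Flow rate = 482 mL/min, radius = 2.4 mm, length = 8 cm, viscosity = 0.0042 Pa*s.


dP = 8*mu*L*Q / (pi*r^4)
Q = 482 mL/min = 8.03333e-06 m^3/s
dP = 207.172 Pa = 207.172 / 133.322 mmHg = 1.554 mmHg


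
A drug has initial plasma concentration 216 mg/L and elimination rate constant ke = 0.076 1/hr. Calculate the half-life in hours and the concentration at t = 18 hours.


t_half = ln(2) / ke = 0.693147 / 0.076 = 9.12 hr
C(t) = C0 * exp(-ke*t) = 216 * exp(-0.076*18)
C(18) = 55 mg/L
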